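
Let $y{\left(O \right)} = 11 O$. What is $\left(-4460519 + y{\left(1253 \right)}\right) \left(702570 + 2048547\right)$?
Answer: $-12233491004112$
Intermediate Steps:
$\left(-4460519 + y{\left(1253 \right)}\right) \left(702570 + 2048547\right) = \left(-4460519 + 11 \cdot 1253\right) \left(702570 + 2048547\right) = \left(-4460519 + 13783\right) 2751117 = \left(-4446736\right) 2751117 = -12233491004112$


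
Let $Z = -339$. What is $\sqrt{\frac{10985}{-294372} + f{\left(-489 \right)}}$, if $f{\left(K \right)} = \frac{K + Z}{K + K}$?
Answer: $\frac{41 \sqrt{182190479}}{615162} \approx 0.89962$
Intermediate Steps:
$f{\left(K \right)} = \frac{-339 + K}{2 K}$ ($f{\left(K \right)} = \frac{K - 339}{K + K} = \frac{-339 + K}{2 K}$)
$\sqrt{\frac{10985}{-294372} + f{\left(-489 \right)}} = \sqrt{\frac{10985}{-294372} + \frac{-339 - 489}{2 \left(-489\right)}} = \sqrt{10985 \left(- \frac{1}{294372}\right) + \frac{1}{2} \left(- \frac{1}{489}\right) \left(-828\right)} = \sqrt{- \frac{845}{22644} + \frac{138}{163}} = \sqrt{\frac{2987137}{3690972}} = \frac{41 \sqrt{182190479}}{615162}$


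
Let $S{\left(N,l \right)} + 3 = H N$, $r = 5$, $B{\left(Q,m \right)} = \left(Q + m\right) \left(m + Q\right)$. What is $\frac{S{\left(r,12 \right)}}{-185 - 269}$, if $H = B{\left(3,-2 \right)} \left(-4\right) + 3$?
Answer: $\frac{4}{227} \approx 0.017621$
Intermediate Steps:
$B{\left(Q,m \right)} = \left(Q + m\right)^{2}$ ($B{\left(Q,m \right)} = \left(Q + m\right) \left(Q + m\right) = \left(Q + m\right)^{2}$)
$H = -1$ ($H = \left(3 - 2\right)^{2} \left(-4\right) + 3 = 1^{2} \left(-4\right) + 3 = 1 \left(-4\right) + 3 = -4 + 3 = -1$)
$S{\left(N,l \right)} = -3 - N$
$\frac{S{\left(r,12 \right)}}{-185 - 269} = \frac{-3 - 5}{-185 - 269} = - \frac{8}{-454} = \left(-8\right) \left(- \frac{1}{454}\right) = \frac{4}{227}$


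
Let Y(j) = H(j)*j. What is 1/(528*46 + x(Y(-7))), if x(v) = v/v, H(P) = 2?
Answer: 1/24289 ≈ 4.1171e-5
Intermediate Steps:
Y(j) = 2*j
x(v) = 1
1/(528*46 + x(Y(-7))) = 1/(528*46 + 1) = 1/(24288 + 1) = 1/24289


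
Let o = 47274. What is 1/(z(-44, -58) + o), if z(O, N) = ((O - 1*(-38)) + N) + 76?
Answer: 1/47286 ≈ 2.1148e-5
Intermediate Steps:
z(O, N) = 114 + N + O (z(O, N) = ((O + 38) + N) + 76 = ((38 + O) + N) + 76 = (38 + N + O) + 76 = 114 + N + O)
1/(z(-44, -58) + o) = 1/((114 - 58 - 44) + 47274) = 1/(12 + 47274) = 1/47286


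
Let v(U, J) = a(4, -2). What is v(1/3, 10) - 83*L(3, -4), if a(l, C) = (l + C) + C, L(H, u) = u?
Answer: 332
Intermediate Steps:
a(l, C) = l + 2*C (a(l, C) = (C + l) + C = l + 2*C)
v(U, J) = 0 (v(U, J) = 4 + 2*(-2) = 4 - 4 = 0)
v(1/3, 10) - 83*L(3, -4) = 0 - 83*(-4) = 0 + 332 = 332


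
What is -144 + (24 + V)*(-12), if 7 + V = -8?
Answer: -252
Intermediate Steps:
V = -15 (V = -7 - 8 = -15)
-144 + (24 + V)*(-12) = -144 + (24 - 15)*(-12) = -144 + 9*(-12) = -144 - 108 = -252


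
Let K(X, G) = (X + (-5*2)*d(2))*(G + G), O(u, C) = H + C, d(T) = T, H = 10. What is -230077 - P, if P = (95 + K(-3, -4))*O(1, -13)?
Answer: -229240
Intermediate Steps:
O(u, C) = 10 + C
K(X, G) = 2*G*(-20 + X) (K(X, G) = (X - 5*2*2)*(G + G) = (X - 10*2)*(2*G) = (X - 20)*(2*G) = (-20 + X)*(2*G) = 2*G*(-20 + X))
P = -837 (P = (95 + 2*(-4)*(-20 - 3))*(10 - 13) = (95 + 2*(-4)*(-23))*(-3) = (95 + 184)*(-3) = 279*(-3) = -837)
-230077 - P = -230077 - 1*(-837) = -230077 + 837 = -229240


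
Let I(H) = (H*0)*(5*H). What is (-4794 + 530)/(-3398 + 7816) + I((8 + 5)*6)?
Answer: -2132/2209 ≈ -0.96514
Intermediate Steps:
I(H) = 0 (I(H) = 0*(5*H) = 0)
(-4794 + 530)/(-3398 + 7816) + I((8 + 5)*6) = (-4794 + 530)/(-3398 + 7816) + 0 = -4264/4418 + 0 = -4264*1/4418 + 0 = -2132/2209 + 0 = -2132/2209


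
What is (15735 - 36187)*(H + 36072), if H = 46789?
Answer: -1694673172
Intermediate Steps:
(15735 - 36187)*(H + 36072) = (15735 - 36187)*(46789 + 36072) = -20452*82861 = -1694673172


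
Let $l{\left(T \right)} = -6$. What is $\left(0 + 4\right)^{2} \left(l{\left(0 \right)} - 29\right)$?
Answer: $-560$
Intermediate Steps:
$\left(0 + 4\right)^{2} \left(l{\left(0 \right)} - 29\right) = \left(0 + 4\right)^{2} \left(-6 - 29\right) = 4^{2} \left(-35\right) = 16 \left(-35\right) = -560$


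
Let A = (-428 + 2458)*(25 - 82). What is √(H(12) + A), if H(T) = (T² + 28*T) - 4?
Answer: I*√115234 ≈ 339.46*I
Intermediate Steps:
H(T) = -4 + T² + 28*T
A = -115710 (A = 2030*(-57) = -115710)
√(H(12) + A) = √((-4 + 12² + 28*12) - 115710) = √((-4 + 144 + 336) - 115710) = √(476 - 115710) = √(-115234) = I*√115234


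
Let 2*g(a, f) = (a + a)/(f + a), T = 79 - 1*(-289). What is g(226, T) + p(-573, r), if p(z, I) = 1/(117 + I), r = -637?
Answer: 58463/154440 ≈ 0.37855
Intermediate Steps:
T = 368 (T = 79 + 289 = 368)
g(a, f) = a/(a + f) (g(a, f) = ((a + a)/(f + a))/2 = ((2*a)/(a + f))/2 = (2*a/(a + f))/2 = a/(a + f))
g(226, T) + p(-573, r) = 226/(226 + 368) + 1/(117 - 637) = 226/594 + 1/(-520) = 226*(1/594) - 1/520 = 113/297 - 1/520 = 58463/154440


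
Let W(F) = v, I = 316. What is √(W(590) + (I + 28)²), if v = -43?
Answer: √118293 ≈ 343.94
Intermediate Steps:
W(F) = -43
√(W(590) + (I + 28)²) = √(-43 + (316 + 28)²) = √(-43 + 344²) = √(-43 + 118336) = √118293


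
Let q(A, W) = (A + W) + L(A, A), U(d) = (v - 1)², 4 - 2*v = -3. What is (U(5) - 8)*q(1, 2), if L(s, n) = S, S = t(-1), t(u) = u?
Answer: -7/2 ≈ -3.5000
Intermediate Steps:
v = 7/2 (v = 2 - ½*(-3) = 2 + 3/2 = 7/2 ≈ 3.5000)
U(d) = 25/4 (U(d) = (7/2 - 1)² = (5/2)² = 25/4)
S = -1
L(s, n) = -1
q(A, W) = -1 + A + W (q(A, W) = (A + W) - 1 = -1 + A + W)
(U(5) - 8)*q(1, 2) = (25/4 - 8)*(-1 + 1 + 2) = -7/4*2 = -7/2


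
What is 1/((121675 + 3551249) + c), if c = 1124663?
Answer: 1/4797587 ≈ 2.0844e-7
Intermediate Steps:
1/((121675 + 3551249) + c) = 1/((121675 + 3551249) + 1124663) = 1/(3672924 + 1124663) = 1/4797587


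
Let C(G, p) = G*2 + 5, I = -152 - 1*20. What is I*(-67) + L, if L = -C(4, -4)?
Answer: 11511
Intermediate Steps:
I = -172 (I = -152 - 20 = -172)
C(G, p) = 5 + 2*G (C(G, p) = 2*G + 5 = 5 + 2*G)
L = -13 (L = -(5 + 2*4) = -(5 + 8) = -1*13 = -13)
I*(-67) + L = -172*(-67) - 13 = 11524 - 13 = 11511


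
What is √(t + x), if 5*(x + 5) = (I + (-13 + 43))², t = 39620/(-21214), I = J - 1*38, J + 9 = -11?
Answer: √421716447205/53035 ≈ 12.245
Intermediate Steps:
J = -20 (J = -9 - 11 = -20)
I = -58 (I = -20 - 1*38 = -20 - 38 = -58)
t = -19810/10607 (t = 39620*(-1/21214) = -19810/10607 ≈ -1.8676)
x = 759/5 (x = -5 + (-58 + (-13 + 43))²/5 = -5 + (-58 + 30)²/5 = -5 + (⅕)*(-28)² = -5 + (⅕)*784 = -5 + 784/5 = 759/5 ≈ 151.80)
√(t + x) = √(-19810/10607 + 759/5) = √(7951663/53035) = √421716447205/53035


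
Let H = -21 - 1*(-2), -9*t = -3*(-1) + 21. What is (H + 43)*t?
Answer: -64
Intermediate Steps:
t = -8/3 (t = -(-3*(-1) + 21)/9 = -(3 + 21)/9 = -⅑*24 = -8/3 ≈ -2.6667)
H = -19 (H = -21 + 2 = -19)
(H + 43)*t = (-19 + 43)*(-8/3) = 24*(-8/3) = -64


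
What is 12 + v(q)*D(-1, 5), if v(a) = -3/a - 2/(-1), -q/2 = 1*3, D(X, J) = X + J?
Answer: 22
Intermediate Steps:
D(X, J) = J + X
q = -6 (q = -2*3 = -6)
v(a) = 2 - 3/a (v(a) = -3/a - 2*(-1) = -3/a + 2 = 2 - 3/a)
12 + v(q)*D(-1, 5) = 12 + (2 - 3/(-6))*(5 - 1) = 12 + (2 - 3*(-⅙))*4 = 12 + (2 + ½)*4 = 12 + (5/2)*4 = 12 + 10 = 22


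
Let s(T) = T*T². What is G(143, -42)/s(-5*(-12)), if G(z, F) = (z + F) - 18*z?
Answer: -2473/216000 ≈ -0.011449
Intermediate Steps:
G(z, F) = F - 17*z (G(z, F) = (F + z) - 18*z = F - 17*z)
s(T) = T³
G(143, -42)/s(-5*(-12)) = (-42 - 17*143)/((-5*(-12))³) = (-42 - 2431)/(60³) = -2473/216000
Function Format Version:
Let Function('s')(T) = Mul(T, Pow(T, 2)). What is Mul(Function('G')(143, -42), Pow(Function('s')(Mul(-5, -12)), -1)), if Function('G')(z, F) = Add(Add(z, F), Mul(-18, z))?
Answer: Rational(-2473, 216000) ≈ -0.011449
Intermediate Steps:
Function('G')(z, F) = Add(F, Mul(-17, z)) (Function('G')(z, F) = Add(Add(F, z), Mul(-18, z)) = Add(F, Mul(-17, z)))
Function('s')(T) = Pow(T, 3)
Mul(Function('G')(143, -42), Pow(Function('s')(Mul(-5, -12)), -1)) = Mul(Add(-42, Mul(-17, 143)), Pow(Pow(Mul(-5, -12), 3), -1)) = Mul(Add(-42, -2431), Pow(Pow(60, 3), -1)) = Mul(-2473, Pow(216000, -1)) = Mul(-2473, Rational(1, 216000)) = Rational(-2473, 216000)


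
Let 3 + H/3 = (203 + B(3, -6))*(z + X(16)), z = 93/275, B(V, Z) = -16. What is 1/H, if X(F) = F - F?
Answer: 25/4518 ≈ 0.0055334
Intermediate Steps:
z = 93/275 (z = 93*(1/275) = 93/275 ≈ 0.33818)
X(F) = 0
H = 4518/25 (H = -9 + 3*((203 - 16)*(93/275 + 0)) = -9 + 3*(187*(93/275)) = -9 + 3*(1581/25) = -9 + 4743/25 = 4518/25 ≈ 180.72)
1/H = 1/(4518/25) = 25/4518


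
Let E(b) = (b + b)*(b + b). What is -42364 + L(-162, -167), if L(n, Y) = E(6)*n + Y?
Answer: -65859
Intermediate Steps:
E(b) = 4*b² (E(b) = (2*b)*(2*b) = 4*b²)
L(n, Y) = Y + 144*n (L(n, Y) = (4*6²)*n + Y = (4*36)*n + Y = 144*n + Y = Y + 144*n)
-42364 + L(-162, -167) = -42364 + (-167 + 144*(-162)) = -42364 + (-167 - 23328) = -42364 - 23495 = -65859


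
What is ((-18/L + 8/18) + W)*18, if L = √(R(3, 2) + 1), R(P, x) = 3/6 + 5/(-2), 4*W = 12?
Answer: 62 + 324*I ≈ 62.0 + 324.0*I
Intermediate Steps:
W = 3 (W = (¼)*12 = 3)
R(P, x) = -2 (R(P, x) = 3*(⅙) + 5*(-½) = ½ - 5/2 = -2)
L = I (L = √(-2 + 1) = √(-1) = I ≈ 1.0*I)
((-18/L + 8/18) + W)*18 = ((-18*(-I) + 8/18) + 3)*18 = ((-(-18)*I + 8*(1/18)) + 3)*18 = ((18*I + 4/9) + 3)*18 = ((4/9 + 18*I) + 3)*18 = (31/9 + 18*I)*18 = 62 + 324*I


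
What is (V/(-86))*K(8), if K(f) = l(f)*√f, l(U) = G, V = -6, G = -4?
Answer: -24*√2/43 ≈ -0.78933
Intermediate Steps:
l(U) = -4
K(f) = -4*√f
(V/(-86))*K(8) = (-6/(-86))*(-8*√2) = (-6*(-1/86))*(-8*√2) = 3*(-8*√2)/43 = -24*√2/43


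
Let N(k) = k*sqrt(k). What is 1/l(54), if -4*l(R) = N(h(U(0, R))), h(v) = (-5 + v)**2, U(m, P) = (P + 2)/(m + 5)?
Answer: -500/29791 ≈ -0.016784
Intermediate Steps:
U(m, P) = (2 + P)/(5 + m)
N(k) = k**(3/2)
l(R) = -((-23/5 + R/5)**2)**(3/2)/4 (l(R) = -((-5 + (2 + R)/(5 + 0))**2)**(3/2)/4 = -((-5 + (2 + R)/5)**2)**(3/2)/4 = -((-5 + (2/5 + R/5))**2)**(3/2)/4 = -((-23/5 + R/5)**2)**(3/2)/4)
1/l(54) = 1/(-((-23 + 54)**2)**(3/2)/500) = 1/(-(31**2)**(3/2)/500) = 1/(-961**(3/2)/500) = 1/(-1/500*29791) = 1/(-29791/500) = -500/29791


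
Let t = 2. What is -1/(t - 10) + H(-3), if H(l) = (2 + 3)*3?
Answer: 121/8 ≈ 15.125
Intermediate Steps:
H(l) = 15 (H(l) = 5*3 = 15)
-1/(t - 10) + H(-3) = -1/(2 - 10) + 15 = -1/(-8) + 15 = -⅛*(-1) + 15 = ⅛ + 15 = 121/8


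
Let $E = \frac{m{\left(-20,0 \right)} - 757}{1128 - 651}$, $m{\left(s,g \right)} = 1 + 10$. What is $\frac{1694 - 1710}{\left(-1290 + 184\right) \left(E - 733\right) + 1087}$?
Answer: $- \frac{7632}{388046521} \approx -1.9668 \cdot 10^{-5}$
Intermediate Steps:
$m{\left(s,g \right)} = 11$
$E = - \frac{746}{477}$ ($E = \frac{11 - 757}{1128 - 651} = - \frac{746}{477} \approx -1.5639$)
$\frac{1694 - 1710}{\left(-1290 + 184\right) \left(E - 733\right) + 1087} = \frac{1694 - 1710}{\left(-1290 + 184\right) \left(- \frac{746}{477} - 733\right) + 1087} = - \frac{16}{\left(-1106\right) \left(- \frac{350387}{477}\right) + 1087} = - \frac{16}{\frac{387528022}{477} + 1087} = - \frac{16}{\frac{388046521}{477}} = \left(-16\right) \frac{477}{388046521} = - \frac{7632}{388046521}$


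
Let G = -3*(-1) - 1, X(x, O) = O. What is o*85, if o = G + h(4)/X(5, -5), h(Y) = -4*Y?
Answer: 442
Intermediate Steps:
G = 2 (G = 3 - 1 = 2)
o = 26/5 (o = 2 - 4*4/(-5) = 2 - 16*(-⅕) = 2 + 16/5 = 26/5 ≈ 5.2000)
o*85 = (26/5)*85 = 442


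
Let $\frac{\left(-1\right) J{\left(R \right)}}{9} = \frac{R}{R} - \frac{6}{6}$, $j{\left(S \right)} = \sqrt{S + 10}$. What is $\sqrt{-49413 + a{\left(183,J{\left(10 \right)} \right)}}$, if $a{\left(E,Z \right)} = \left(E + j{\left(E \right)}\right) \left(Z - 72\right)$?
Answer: $\sqrt{-62589 - 72 \sqrt{193}} \approx 252.17 i$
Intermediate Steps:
$j{\left(S \right)} = \sqrt{10 + S}$
$J{\left(R \right)} = 0$ ($J{\left(R \right)} = - 9 \left(\frac{R}{R} - \frac{6}{6}\right) = - 9 \left(1 - 1\right) = \left(-9\right) 0 = 0$)
$a{\left(E,Z \right)} = \left(-72 + Z\right) \left(E + \sqrt{10 + E}\right)$ ($a{\left(E,Z \right)} = \left(E + \sqrt{10 + E}\right) \left(Z - 72\right) = \left(E + \sqrt{10 + E}\right) \left(-72 + Z\right) = \left(-72 + Z\right) \left(E + \sqrt{10 + E}\right)$)
$\sqrt{-49413 + a{\left(183,J{\left(10 \right)} \right)}} = \sqrt{-49413 + \left(\left(-72\right) 183 - 72 \sqrt{10 + 183} + 183 \cdot 0 + 0 \sqrt{10 + 183}\right)} = \sqrt{-49413 + \left(-13176 - 72 \sqrt{193} + 0 + 0 \sqrt{193}\right)} = \sqrt{-49413 + \left(-13176 - 72 \sqrt{193} + 0 + 0\right)} = \sqrt{-49413 - \left(13176 + 72 \sqrt{193}\right)} = \sqrt{-62589 - 72 \sqrt{193}}$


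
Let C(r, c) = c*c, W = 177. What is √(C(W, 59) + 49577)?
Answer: √53058 ≈ 230.34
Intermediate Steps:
C(r, c) = c²
√(C(W, 59) + 49577) = √(59² + 49577) = √(3481 + 49577) = √53058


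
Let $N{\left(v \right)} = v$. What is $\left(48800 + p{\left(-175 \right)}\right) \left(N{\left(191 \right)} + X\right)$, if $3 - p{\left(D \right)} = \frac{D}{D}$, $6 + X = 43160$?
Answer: $2115322690$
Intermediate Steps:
$X = 43154$ ($X = -6 + 43160 = 43154$)
$p{\left(D \right)} = 2$ ($p{\left(D \right)} = 3 - \frac{D}{D} = 3 - 1 = 2$)
$\left(48800 + p{\left(-175 \right)}\right) \left(N{\left(191 \right)} + X\right) = \left(48800 + 2\right) \left(191 + 43154\right) = 48802 \cdot 43345 = 2115322690$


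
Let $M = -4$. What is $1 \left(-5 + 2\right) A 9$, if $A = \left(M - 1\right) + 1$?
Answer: $108$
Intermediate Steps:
$A = -4$ ($A = \left(-4 - 1\right) + 1 = -5 + 1 = -4$)
$1 \left(-5 + 2\right) A 9 = 1 \left(-5 + 2\right) \left(-4\right) 9 = 1 \left(-3\right) \left(-4\right) 9 = \left(-3\right) \left(-4\right) 9 = 12 \cdot 9 = 108$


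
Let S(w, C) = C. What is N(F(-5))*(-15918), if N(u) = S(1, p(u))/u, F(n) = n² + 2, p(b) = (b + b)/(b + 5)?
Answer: -7959/8 ≈ -994.88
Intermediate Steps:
p(b) = 2*b/(5 + b) (p(b) = (2*b)/(5 + b) = 2*b/(5 + b))
F(n) = 2 + n²
N(u) = 2/(5 + u) (N(u) = (2*u/(5 + u))/u = 2/(5 + u))
N(F(-5))*(-15918) = (2/(5 + (2 + (-5)²)))*(-15918) = (2/(5 + (2 + 25)))*(-15918) = (2/(5 + 27))*(-15918) = (2/32)*(-15918) = (2*(1/32))*(-15918) = (1/16)*(-15918) = -7959/8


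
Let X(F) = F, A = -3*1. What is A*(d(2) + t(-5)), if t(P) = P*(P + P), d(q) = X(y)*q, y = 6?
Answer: -186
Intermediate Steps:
A = -3
d(q) = 6*q
t(P) = 2*P² (t(P) = P*(2*P) = 2*P²)
A*(d(2) + t(-5)) = -3*(6*2 + 2*(-5)²) = -3*(12 + 2*25) = -3*(12 + 50) = -3*62 = -186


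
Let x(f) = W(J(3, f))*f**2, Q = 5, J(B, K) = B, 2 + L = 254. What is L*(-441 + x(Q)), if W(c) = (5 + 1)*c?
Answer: 2268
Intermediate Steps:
L = 252 (L = -2 + 254 = 252)
W(c) = 6*c
x(f) = 18*f**2 (x(f) = (6*3)*f**2 = 18*f**2)
L*(-441 + x(Q)) = 252*(-441 + 18*5**2) = 252*(-441 + 18*25) = 252*(-441 + 450) = 252*9 = 2268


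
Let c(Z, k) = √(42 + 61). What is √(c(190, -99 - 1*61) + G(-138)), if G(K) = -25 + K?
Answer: √(-163 + √103) ≈ 12.363*I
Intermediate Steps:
c(Z, k) = √103
√(c(190, -99 - 1*61) + G(-138)) = √(√103 + (-25 - 138)) = √(√103 - 163) = √(-163 + √103)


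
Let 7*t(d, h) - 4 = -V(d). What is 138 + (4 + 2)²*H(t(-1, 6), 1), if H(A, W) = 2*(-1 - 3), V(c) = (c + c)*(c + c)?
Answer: -150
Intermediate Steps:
V(c) = 4*c² (V(c) = (2*c)*(2*c) = 4*c²)
t(d, h) = 4/7 - 4*d²/7 (t(d, h) = 4/7 + (-4*d²)/7 = 4/7 - 4*d²/7)
H(A, W) = -8 (H(A, W) = 2*(-4) = -8)
138 + (4 + 2)²*H(t(-1, 6), 1) = 138 + (4 + 2)²*(-8) = 138 + 6²*(-8) = 138 + 36*(-8) = 138 - 288 = -150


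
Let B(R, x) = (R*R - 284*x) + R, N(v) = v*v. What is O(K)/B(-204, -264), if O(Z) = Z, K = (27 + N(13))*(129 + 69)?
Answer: 1078/3233 ≈ 0.33344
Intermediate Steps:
N(v) = v**2
B(R, x) = R + R**2 - 284*x (B(R, x) = (R**2 - 284*x) + R = R + R**2 - 284*x)
K = 38808 (K = (27 + 13**2)*(129 + 69) = (27 + 169)*198 = 196*198 = 38808)
O(K)/B(-204, -264) = 38808/(-204 + (-204)**2 - 284*(-264)) = 38808/(-204 + 41616 + 74976) = 38808/116388 = 38808*(1/116388) = 1078/3233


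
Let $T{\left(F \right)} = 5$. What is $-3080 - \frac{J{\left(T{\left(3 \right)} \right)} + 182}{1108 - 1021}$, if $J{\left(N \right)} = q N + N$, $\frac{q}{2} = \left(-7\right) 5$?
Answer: $- \frac{267797}{87} \approx -3078.1$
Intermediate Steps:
$q = -70$ ($q = 2 \left(\left(-7\right) 5\right) = 2 \left(-35\right) = -70$)
$J{\left(N \right)} = - 69 N$ ($J{\left(N \right)} = - 70 N + N = - 69 N$)
$-3080 - \frac{J{\left(T{\left(3 \right)} \right)} + 182}{1108 - 1021} = -3080 - \frac{\left(-69\right) 5 + 182}{1108 - 1021} = -3080 - \frac{-345 + 182}{87} = -3080 - \left(-163\right) \frac{1}{87} = -3080 - - \frac{163}{87} = -3080 + \frac{163}{87} = - \frac{267797}{87}$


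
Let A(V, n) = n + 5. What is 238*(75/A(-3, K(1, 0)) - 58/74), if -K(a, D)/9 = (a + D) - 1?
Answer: 125188/37 ≈ 3383.5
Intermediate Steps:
K(a, D) = 9 - 9*D - 9*a (K(a, D) = -9*((a + D) - 1) = -9*((D + a) - 1) = -9*(-1 + D + a) = 9 - 9*D - 9*a)
A(V, n) = 5 + n
238*(75/A(-3, K(1, 0)) - 58/74) = 238*(75/(5 + (9 - 9*0 - 9*1)) - 58/74) = 238*(75/(5 + (9 + 0 - 9)) - 58*1/74) = 238*(75/(5 + 0) - 29/37) = 238*(75/5 - 29/37) = 238*(75*(⅕) - 29/37) = 238*(15 - 29/37) = 238*(526/37) = 125188/37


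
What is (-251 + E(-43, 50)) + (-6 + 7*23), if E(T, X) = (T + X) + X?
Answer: -39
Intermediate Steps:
E(T, X) = T + 2*X
(-251 + E(-43, 50)) + (-6 + 7*23) = (-251 + (-43 + 2*50)) + (-6 + 7*23) = (-251 + (-43 + 100)) + (-6 + 161) = (-251 + 57) + 155 = -194 + 155 = -39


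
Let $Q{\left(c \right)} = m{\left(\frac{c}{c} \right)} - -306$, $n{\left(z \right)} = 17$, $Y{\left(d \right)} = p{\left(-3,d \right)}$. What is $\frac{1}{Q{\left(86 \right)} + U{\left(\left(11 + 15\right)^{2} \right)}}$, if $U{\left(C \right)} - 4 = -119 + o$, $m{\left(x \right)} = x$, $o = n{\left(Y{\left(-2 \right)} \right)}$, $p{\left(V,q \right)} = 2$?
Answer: $\frac{1}{209} \approx 0.0047847$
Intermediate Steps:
$Y{\left(d \right)} = 2$
$o = 17$
$U{\left(C \right)} = -98$ ($U{\left(C \right)} = 4 + \left(-119 + 17\right) = 4 - 102 = -98$)
$Q{\left(c \right)} = 307$ ($Q{\left(c \right)} = \frac{c}{c} - -306 = 1 + 306 = 307$)
$\frac{1}{Q{\left(86 \right)} + U{\left(\left(11 + 15\right)^{2} \right)}} = \frac{1}{307 - 98} = \frac{1}{209}$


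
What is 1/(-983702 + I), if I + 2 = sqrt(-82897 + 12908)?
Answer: -983704/967673629605 - I*sqrt(69989)/967673629605 ≈ -1.0166e-6 - 2.7339e-10*I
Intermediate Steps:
I = -2 + I*sqrt(69989) (I = -2 + sqrt(-82897 + 12908) = -2 + sqrt(-69989) = -2 + I*sqrt(69989) ≈ -2.0 + 264.55*I)
1/(-983702 + I) = 1/(-983702 + (-2 + I*sqrt(69989))) = 1/(-983704 + I*sqrt(69989))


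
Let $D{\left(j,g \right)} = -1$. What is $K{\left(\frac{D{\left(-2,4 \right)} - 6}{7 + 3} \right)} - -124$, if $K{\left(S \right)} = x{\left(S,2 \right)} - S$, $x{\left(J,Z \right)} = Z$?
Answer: $\frac{1267}{10} \approx 126.7$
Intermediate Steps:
$K{\left(S \right)} = 2 - S$
$K{\left(\frac{D{\left(-2,4 \right)} - 6}{7 + 3} \right)} - -124 = \left(2 - \frac{-1 - 6}{7 + 3}\right) - -124 = \left(2 - - \frac{7}{10}\right) + 124 = \left(2 + \frac{7}{10}\right) + 124 = \frac{27}{10} + 124 = \frac{1267}{10}$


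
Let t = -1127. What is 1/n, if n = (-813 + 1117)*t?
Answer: -1/342608 ≈ -2.9188e-6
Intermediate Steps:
n = -342608 (n = (-813 + 1117)*(-1127) = 304*(-1127) = -342608)
1/n = 1/(-342608) = -1/342608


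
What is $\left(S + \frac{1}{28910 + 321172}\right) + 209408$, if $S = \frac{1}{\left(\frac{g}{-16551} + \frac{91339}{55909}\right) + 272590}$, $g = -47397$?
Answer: $\frac{3082015709649063526626857}{14717755336725584784} \approx 2.0941 \cdot 10^{5}$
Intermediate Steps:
$S = \frac{308449953}{84081759911824}$ ($S = \frac{1}{\left(- \frac{47397}{-16551} + \frac{91339}{55909}\right) + 272590} = \frac{1}{\left(\left(-47397\right) \left(- \frac{1}{16551}\right) + 91339 \cdot \frac{1}{55909}\right) + 272590} = \frac{1}{\left(\frac{15799}{5517} + \frac{91339}{55909}\right) + 272590} = \frac{1}{\frac{1387223554}{308449953} + 272590} = \frac{1}{\frac{84081759911824}{308449953}} = \frac{308449953}{84081759911824} \approx 3.6685 \cdot 10^{-6}$)
$\left(S + \frac{1}{28910 + 321172}\right) + 209408 = \left(\frac{308449953}{84081759911824} + \frac{1}{28910 + 321172}\right) + 209408 = \left(\frac{308449953}{84081759911824} + \frac{1}{350082}\right) + 209408 = \frac{96032268178985}{14717755336725584784} + 209408 = \frac{3082015709649063526626857}{14717755336725584784}$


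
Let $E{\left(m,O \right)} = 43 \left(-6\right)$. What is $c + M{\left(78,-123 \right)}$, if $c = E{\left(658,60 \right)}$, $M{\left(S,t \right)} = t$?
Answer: $-381$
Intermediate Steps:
$E{\left(m,O \right)} = -258$
$c = -258$
$c + M{\left(78,-123 \right)} = -258 - 123 = -381$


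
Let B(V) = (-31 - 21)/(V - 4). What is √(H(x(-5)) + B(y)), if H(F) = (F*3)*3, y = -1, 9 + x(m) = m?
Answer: 17*I*√10/5 ≈ 10.752*I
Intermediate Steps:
x(m) = -9 + m
H(F) = 9*F (H(F) = (3*F)*3 = 9*F)
B(V) = -52/(-4 + V)
√(H(x(-5)) + B(y)) = √(9*(-9 - 5) - 52/(-4 - 1)) = √(9*(-14) - 52/(-5)) = √(-126 - 52*(-⅕)) = √(-126 + 52/5) = √(-578/5) = 17*I*√10/5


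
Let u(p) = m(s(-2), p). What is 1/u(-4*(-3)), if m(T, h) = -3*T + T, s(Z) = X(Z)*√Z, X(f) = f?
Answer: -I*√2/8 ≈ -0.17678*I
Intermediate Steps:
s(Z) = Z^(3/2) (s(Z) = Z*√Z = Z^(3/2))
m(T, h) = -2*T
u(p) = 4*I*√2 (u(p) = -(-4)*I*√2 = 4*I*√2)
1/u(-4*(-3)) = 1/(4*I*√2) = -I*√2/8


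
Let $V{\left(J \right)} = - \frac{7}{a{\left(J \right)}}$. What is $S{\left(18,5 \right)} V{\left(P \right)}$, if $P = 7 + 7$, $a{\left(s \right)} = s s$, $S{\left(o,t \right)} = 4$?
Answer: $- \frac{1}{7} \approx -0.14286$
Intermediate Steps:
$a{\left(s \right)} = s^{2}$
$P = 14$
$V{\left(J \right)} = - \frac{7}{J^{2}}$
$S{\left(18,5 \right)} V{\left(P \right)} = 4 \left(- \frac{7}{196}\right) = 4 \left(\left(-7\right) \frac{1}{196}\right) = 4 \left(- \frac{1}{28}\right) = - \frac{1}{7}$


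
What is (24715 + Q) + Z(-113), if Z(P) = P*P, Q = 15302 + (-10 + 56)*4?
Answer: 52970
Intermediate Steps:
Q = 15486 (Q = 15302 + 46*4 = 15302 + 184 = 15486)
Z(P) = P²
(24715 + Q) + Z(-113) = (24715 + 15486) + (-113)² = 40201 + 12769 = 52970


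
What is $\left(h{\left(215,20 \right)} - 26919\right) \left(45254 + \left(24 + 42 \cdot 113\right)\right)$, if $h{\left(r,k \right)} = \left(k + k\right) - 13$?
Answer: $-1345245408$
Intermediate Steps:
$h{\left(r,k \right)} = -13 + 2 k$ ($h{\left(r,k \right)} = 2 k - 13 = -13 + 2 k$)
$\left(h{\left(215,20 \right)} - 26919\right) \left(45254 + \left(24 + 42 \cdot 113\right)\right) = \left(\left(-13 + 2 \cdot 20\right) - 26919\right) \left(45254 + \left(24 + 42 \cdot 113\right)\right) = \left(\left(-13 + 40\right) - 26919\right) \left(45254 + \left(24 + 4746\right)\right) = \left(27 - 26919\right) \left(45254 + 4770\right) = \left(-26892\right) 50024 = -1345245408$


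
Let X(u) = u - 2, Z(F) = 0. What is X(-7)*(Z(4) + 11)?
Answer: -99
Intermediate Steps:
X(u) = -2 + u
X(-7)*(Z(4) + 11) = (-2 - 7)*(0 + 11) = -9*11 = -99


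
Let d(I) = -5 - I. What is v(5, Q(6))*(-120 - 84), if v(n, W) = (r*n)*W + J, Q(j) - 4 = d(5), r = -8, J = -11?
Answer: -46716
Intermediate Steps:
Q(j) = -6 (Q(j) = 4 + (-5 - 1*5) = 4 + (-5 - 5) = 4 - 10 = -6)
v(n, W) = -11 - 8*W*n (v(n, W) = (-8*n)*W - 11 = -8*W*n - 11 = -11 - 8*W*n)
v(5, Q(6))*(-120 - 84) = (-11 - 8*(-6)*5)*(-120 - 84) = (-11 + 240)*(-204) = 229*(-204) = -46716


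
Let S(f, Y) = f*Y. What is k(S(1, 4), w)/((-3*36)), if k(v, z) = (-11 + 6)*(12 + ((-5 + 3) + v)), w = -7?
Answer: 35/54 ≈ 0.64815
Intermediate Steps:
S(f, Y) = Y*f
k(v, z) = -50 - 5*v (k(v, z) = -5*(12 + (-2 + v)) = -5*(10 + v) = -50 - 5*v)
k(S(1, 4), w)/((-3*36)) = (-50 - 20)/((-3*36)) = (-50 - 5*4)/(-108) = (-50 - 20)*(-1/108) = -70*(-1/108) = 35/54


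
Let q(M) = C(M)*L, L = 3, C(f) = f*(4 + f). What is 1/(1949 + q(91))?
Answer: 1/27884 ≈ 3.5863e-5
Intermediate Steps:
q(M) = 3*M*(4 + M) (q(M) = (M*(4 + M))*3 = 3*M*(4 + M))
1/(1949 + q(91)) = 1/(1949 + 3*91*(4 + 91)) = 1/(1949 + 3*91*95) = 1/(1949 + 25935) = 1/27884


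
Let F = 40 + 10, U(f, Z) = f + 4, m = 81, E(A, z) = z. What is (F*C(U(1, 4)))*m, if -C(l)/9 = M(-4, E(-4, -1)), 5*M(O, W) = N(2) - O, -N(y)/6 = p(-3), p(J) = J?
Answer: -160380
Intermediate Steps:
N(y) = 18 (N(y) = -6*(-3) = 18)
U(f, Z) = 4 + f
M(O, W) = 18/5 - O/5 (M(O, W) = (18 - O)/5 = 18/5 - O/5)
C(l) = -198/5 (C(l) = -9*(18/5 - ⅕*(-4)) = -9*(18/5 + ⅘) = -9*22/5 = -198/5)
F = 50
(F*C(U(1, 4)))*m = (50*(-198/5))*81 = -1980*81 = -160380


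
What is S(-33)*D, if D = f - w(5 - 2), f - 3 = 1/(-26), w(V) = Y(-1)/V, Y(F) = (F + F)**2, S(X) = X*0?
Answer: 0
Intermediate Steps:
S(X) = 0
Y(F) = 4*F**2 (Y(F) = (2*F)**2 = 4*F**2)
w(V) = 4/V (w(V) = (4*(-1)**2)/V = (4*1)/V = 4/V)
f = 77/26 (f = 3 + 1/(-26) = 3 - 1/26 = 77/26 ≈ 2.9615)
D = 127/78 (D = 77/26 - 4/(5 - 2) = 77/26 - 4/3 = 127/78 ≈ 1.6282)
S(-33)*D = 0*(127/78) = 0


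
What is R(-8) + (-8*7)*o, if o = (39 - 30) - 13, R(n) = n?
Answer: 216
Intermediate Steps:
o = -4 (o = 9 - 13 = -4)
R(-8) + (-8*7)*o = -8 - 8*7*(-4) = -8 - 56*(-4) = -8 + 224 = 216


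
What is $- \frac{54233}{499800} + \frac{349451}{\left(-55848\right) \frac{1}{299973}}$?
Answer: $- \frac{1091499380569583}{581517300} \approx -1.877 \cdot 10^{6}$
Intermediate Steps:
$- \frac{54233}{499800} + \frac{349451}{\left(-55848\right) \frac{1}{299973}} = \left(-54233\right) \frac{1}{499800} + \frac{349451}{\left(-55848\right) \frac{1}{299973}} = - \frac{54233}{499800} + \frac{349451}{- \frac{18616}{99991}} = - \frac{54233}{499800} + 349451 \left(- \frac{99991}{18616}\right) = - \frac{54233}{499800} - \frac{34941954941}{18616} = - \frac{1091499380569583}{581517300}$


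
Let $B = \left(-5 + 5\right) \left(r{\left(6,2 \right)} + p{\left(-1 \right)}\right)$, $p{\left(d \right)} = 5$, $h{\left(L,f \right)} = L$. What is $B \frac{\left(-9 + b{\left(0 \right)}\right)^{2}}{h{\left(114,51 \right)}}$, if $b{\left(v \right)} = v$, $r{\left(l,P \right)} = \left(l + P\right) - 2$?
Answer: $0$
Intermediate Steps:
$r{\left(l,P \right)} = -2 + P + l$ ($r{\left(l,P \right)} = \left(P + l\right) - 2 = -2 + P + l$)
$B = 0$ ($B = \left(-5 + 5\right) \left(\left(-2 + 2 + 6\right) + 5\right) = 0 \left(6 + 5\right) = 0 \cdot 11 = 0$)
$B \frac{\left(-9 + b{\left(0 \right)}\right)^{2}}{h{\left(114,51 \right)}} = 0 \frac{\left(-9 + 0\right)^{2}}{114} = 0 \left(-9\right)^{2} \cdot \frac{1}{114} = 0 \cdot 81 \cdot \frac{1}{114} = 0 \cdot \frac{27}{38} = 0$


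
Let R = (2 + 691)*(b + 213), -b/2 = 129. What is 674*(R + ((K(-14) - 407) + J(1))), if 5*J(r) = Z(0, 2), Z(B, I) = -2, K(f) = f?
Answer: -106513568/5 ≈ -2.1303e+7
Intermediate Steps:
b = -258 (b = -2*129 = -258)
J(r) = -2/5 (J(r) = (1/5)*(-2) = -2/5)
R = -31185 (R = (2 + 691)*(-258 + 213) = 693*(-45) = -31185)
674*(R + ((K(-14) - 407) + J(1))) = 674*(-31185 + ((-14 - 407) - 2/5)) = 674*(-31185 + (-421 - 2/5)) = 674*(-31185 - 2107/5) = 674*(-158032/5) = -106513568/5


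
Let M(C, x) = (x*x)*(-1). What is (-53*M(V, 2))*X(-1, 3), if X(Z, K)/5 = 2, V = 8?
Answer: 2120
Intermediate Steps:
X(Z, K) = 10 (X(Z, K) = 5*2 = 10)
M(C, x) = -x² (M(C, x) = x²*(-1) = -x²)
(-53*M(V, 2))*X(-1, 3) = -(-53)*2²*10 = -(-53)*4*10 = -53*(-4)*10 = 212*10 = 2120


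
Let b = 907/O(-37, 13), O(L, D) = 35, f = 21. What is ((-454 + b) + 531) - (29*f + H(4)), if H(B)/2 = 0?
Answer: -17713/35 ≈ -506.09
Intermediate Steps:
H(B) = 0 (H(B) = 2*0 = 0)
b = 907/35 ≈ 25.914
((-454 + b) + 531) - (29*f + H(4)) = ((-454 + 907/35) + 531) - (29*21 + 0) = (-14983/35 + 531) - (609 + 0) = 3602/35 - 1*609 = 3602/35 - 609 = -17713/35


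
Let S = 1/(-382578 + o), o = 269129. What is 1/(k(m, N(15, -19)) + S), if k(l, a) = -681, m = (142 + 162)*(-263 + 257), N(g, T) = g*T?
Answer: -113449/77258770 ≈ -0.0014684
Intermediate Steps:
N(g, T) = T*g
m = -1824 (m = 304*(-6) = -1824)
S = -1/113449 (S = 1/(-382578 + 269129) = 1/(-113449) = -1/113449 ≈ -8.8145e-6)
1/(k(m, N(15, -19)) + S) = 1/(-681 - 1/113449) = 1/(-77258770/113449) = -113449/77258770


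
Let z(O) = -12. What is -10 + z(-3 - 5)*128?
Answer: -1546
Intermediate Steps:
-10 + z(-3 - 5)*128 = -10 - 12*128 = -10 - 1536 = -1546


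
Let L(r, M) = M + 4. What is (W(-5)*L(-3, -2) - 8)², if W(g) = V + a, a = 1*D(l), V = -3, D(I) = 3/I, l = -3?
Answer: 256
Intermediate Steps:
a = -1 (a = 1*(3/(-3)) = 1*(3*(-⅓)) = 1*(-1) = -1)
L(r, M) = 4 + M
W(g) = -4 (W(g) = -3 - 1 = -4)
(W(-5)*L(-3, -2) - 8)² = (-4*(4 - 2) - 8)² = (-4*2 - 8)² = (-8 - 8)² = (-16)² = 256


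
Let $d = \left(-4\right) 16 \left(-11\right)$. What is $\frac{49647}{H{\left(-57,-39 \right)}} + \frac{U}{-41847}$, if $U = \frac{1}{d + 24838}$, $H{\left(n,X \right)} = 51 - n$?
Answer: $\frac{982694398255}{2137712148} \approx 459.69$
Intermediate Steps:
$d = 704$ ($d = \left(-64\right) \left(-11\right) = 704$)
$U = \frac{1}{25542}$ ($U = \frac{1}{704 + 24838} = \frac{1}{25542} \approx 3.9151 \cdot 10^{-5}$)
$\frac{49647}{H{\left(-57,-39 \right)}} + \frac{U}{-41847} = \frac{49647}{51 - -57} + \frac{1}{25542 \left(-41847\right)} = \frac{49647}{51 + 57} + \frac{1}{25542} \left(- \frac{1}{41847}\right) = \frac{49647}{108} - \frac{1}{1068856074} = 49647 \cdot \frac{1}{108} - \frac{1}{1068856074} = \frac{16549}{36} - \frac{1}{1068856074} = \frac{982694398255}{2137712148}$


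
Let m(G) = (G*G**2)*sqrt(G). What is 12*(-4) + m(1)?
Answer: -47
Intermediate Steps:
m(G) = G**(7/2) (m(G) = G**3*sqrt(G) = G**(7/2))
12*(-4) + m(1) = 12*(-4) + 1**(7/2) = -48 + 1 = -47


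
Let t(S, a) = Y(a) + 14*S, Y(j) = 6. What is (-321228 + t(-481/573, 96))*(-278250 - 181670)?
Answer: 84656067044800/573 ≈ 1.4774e+11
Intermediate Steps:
t(S, a) = 6 + 14*S
(-321228 + t(-481/573, 96))*(-278250 - 181670) = (-321228 + (6 + 14*(-481/573)))*(-278250 - 181670) = (-321228 + (6 + 14*(-481*1/573)))*(-459920) = (-321228 + (6 + 14*(-481/573)))*(-459920) = (-321228 + (6 - 6734/573))*(-459920) = (-321228 - 3296/573)*(-459920) = -184066940/573*(-459920) = 84656067044800/573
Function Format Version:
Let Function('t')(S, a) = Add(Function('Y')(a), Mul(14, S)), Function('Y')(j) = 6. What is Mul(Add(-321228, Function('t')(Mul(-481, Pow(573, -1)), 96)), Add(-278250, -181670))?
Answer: Rational(84656067044800, 573) ≈ 1.4774e+11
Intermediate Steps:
Function('t')(S, a) = Add(6, Mul(14, S))
Mul(Add(-321228, Function('t')(Mul(-481, Pow(573, -1)), 96)), Add(-278250, -181670)) = Mul(Add(-321228, Add(6, Mul(14, Mul(-481, Pow(573, -1))))), Add(-278250, -181670)) = Mul(Add(-321228, Add(6, Mul(14, Mul(-481, Rational(1, 573))))), -459920) = Mul(Add(-321228, Add(6, Mul(14, Rational(-481, 573)))), -459920) = Mul(Add(-321228, Add(6, Rational(-6734, 573))), -459920) = Mul(Add(-321228, Rational(-3296, 573)), -459920) = Mul(Rational(-184066940, 573), -459920) = Rational(84656067044800, 573)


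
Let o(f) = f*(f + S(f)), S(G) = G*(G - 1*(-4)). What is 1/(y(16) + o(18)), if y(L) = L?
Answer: 1/7468 ≈ 0.00013390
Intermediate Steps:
S(G) = G*(4 + G) (S(G) = G*(G + 4) = G*(4 + G))
o(f) = f*(f + f*(4 + f))
1/(y(16) + o(18)) = 1/(16 + 18**2*(5 + 18)) = 1/(16 + 324*23) = 1/(16 + 7452) = 1/7468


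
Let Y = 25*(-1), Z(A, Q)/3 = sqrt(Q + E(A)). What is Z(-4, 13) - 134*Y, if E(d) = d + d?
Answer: 3350 + 3*sqrt(5) ≈ 3356.7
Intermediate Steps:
E(d) = 2*d
Z(A, Q) = 3*sqrt(Q + 2*A)
Y = -25
Z(-4, 13) - 134*Y = 3*sqrt(13 + 2*(-4)) - 134*(-25) = 3*sqrt(13 - 8) + 3350 = 3*sqrt(5) + 3350 = 3350 + 3*sqrt(5)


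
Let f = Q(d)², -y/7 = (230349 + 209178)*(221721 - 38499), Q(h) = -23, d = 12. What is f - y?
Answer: 563717112487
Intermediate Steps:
y = -563717111958 (y = -7*(230349 + 209178)*(221721 - 38499) = -3076689*183222 = -7*80531015994 = -563717111958)
f = 529 (f = (-23)² = 529)
f - y = 529 - 1*(-563717111958) = 529 + 563717111958 = 563717112487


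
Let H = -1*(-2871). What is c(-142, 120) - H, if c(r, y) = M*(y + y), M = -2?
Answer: -3351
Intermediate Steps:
c(r, y) = -4*y (c(r, y) = -2*(y + y) = -4*y)
H = 2871
c(-142, 120) - H = -4*120 - 1*2871 = -480 - 2871 = -3351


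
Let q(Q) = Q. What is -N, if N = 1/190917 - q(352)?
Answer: 67202783/190917 ≈ 352.00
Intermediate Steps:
N = -67202783/190917 (N = 1/190917 - 1*352 = 1/190917 - 352 = -67202783/190917 ≈ -352.00)
-N = -1*(-67202783/190917) = 67202783/190917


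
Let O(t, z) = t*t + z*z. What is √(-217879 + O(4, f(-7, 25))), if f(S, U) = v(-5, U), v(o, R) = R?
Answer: I*√217238 ≈ 466.09*I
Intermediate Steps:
f(S, U) = U
O(t, z) = t² + z²
√(-217879 + O(4, f(-7, 25))) = √(-217879 + (4² + 25²)) = √(-217879 + (16 + 625)) = √(-217879 + 641) = √(-217238) = I*√217238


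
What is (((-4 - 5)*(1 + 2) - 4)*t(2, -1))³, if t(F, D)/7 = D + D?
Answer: 81746504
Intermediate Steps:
t(F, D) = 14*D (t(F, D) = 7*(D + D) = 7*(2*D) = 14*D)
(((-4 - 5)*(1 + 2) - 4)*t(2, -1))³ = (((-4 - 5)*(1 + 2) - 4)*(14*(-1)))³ = ((-9*3 - 4)*(-14))³ = ((-27 - 4)*(-14))³ = (-31*(-14))³ = 434³ = 81746504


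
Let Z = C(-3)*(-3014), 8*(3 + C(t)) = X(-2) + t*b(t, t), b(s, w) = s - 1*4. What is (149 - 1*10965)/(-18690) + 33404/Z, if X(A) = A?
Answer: 51575632/2816583 ≈ 18.311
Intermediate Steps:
b(s, w) = -4 + s (b(s, w) = s - 4 = -4 + s)
C(t) = -13/4 + t*(-4 + t)/8 (C(t) = -3 + (-2 + t*(-4 + t))/8 = -3 + (-¼ + t*(-4 + t)/8) = -13/4 + t*(-4 + t)/8)
Z = 7535/4 (Z = (-13/4 + (⅛)*(-3)*(-4 - 3))*(-3014) = (-13/4 + (⅛)*(-3)*(-7))*(-3014) = (-13/4 + 21/8)*(-3014) = -5/8*(-3014) = 7535/4 ≈ 1883.8)
(149 - 1*10965)/(-18690) + 33404/Z = (149 - 1*10965)/(-18690) + 33404/(7535/4) = (149 - 10965)*(-1/18690) + 33404*(4/7535) = -10816*(-1/18690) + 133616/7535 = 5408/9345 + 133616/7535 = 51575632/2816583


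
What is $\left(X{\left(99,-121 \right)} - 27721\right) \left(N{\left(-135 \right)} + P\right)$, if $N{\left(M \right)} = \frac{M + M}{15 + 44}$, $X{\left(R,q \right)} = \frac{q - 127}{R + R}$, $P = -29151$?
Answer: $\frac{8890840727}{11} \approx 8.0826 \cdot 10^{8}$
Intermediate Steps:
$X{\left(R,q \right)} = \frac{-127 + q}{2 R}$
$N{\left(M \right)} = \frac{2 M}{59}$
$\left(X{\left(99,-121 \right)} - 27721\right) \left(N{\left(-135 \right)} + P\right) = \left(\frac{-127 - 121}{2 \cdot 99} - 27721\right) \left(\frac{2}{59} \left(-135\right) - 29151\right) = \left(\frac{1}{2} \cdot \frac{1}{99} \left(-248\right) - 27721\right) \left(- \frac{270}{59} - 29151\right) = \left(- \frac{124}{99} - 27721\right) \left(- \frac{1720179}{59}\right) = \left(- \frac{2744503}{99}\right) \left(- \frac{1720179}{59}\right) = \frac{8890840727}{11}$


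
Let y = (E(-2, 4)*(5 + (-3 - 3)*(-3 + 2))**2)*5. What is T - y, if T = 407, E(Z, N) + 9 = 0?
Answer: 5852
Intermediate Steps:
E(Z, N) = -9 (E(Z, N) = -9 + 0 = -9)
y = -5445 (y = -9*(5 + (-3 - 3)*(-3 + 2))**2*5 = -9*(5 - 6*(-1))**2*5 = -9*(5 + 6)**2*5 = -9*11**2*5 = -9*121*5 = -1089*5 = -5445)
T - y = 407 - 1*(-5445) = 407 + 5445 = 5852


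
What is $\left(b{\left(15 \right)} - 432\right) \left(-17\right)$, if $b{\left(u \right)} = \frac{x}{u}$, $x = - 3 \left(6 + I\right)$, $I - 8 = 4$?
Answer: $\frac{37026}{5} \approx 7405.2$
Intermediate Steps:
$I = 12$ ($I = 8 + 4 = 12$)
$x = -54$ ($x = - 3 \left(6 + 12\right) = \left(-3\right) 18 = -54$)
$b{\left(u \right)} = - \frac{54}{u}$
$\left(b{\left(15 \right)} - 432\right) \left(-17\right) = \left(- \frac{54}{15} - 432\right) \left(-17\right) = \left(\left(-54\right) \frac{1}{15} - 432\right) \left(-17\right) = \left(- \frac{18}{5} - 432\right) \left(-17\right) = \left(- \frac{2178}{5}\right) \left(-17\right) = \frac{37026}{5}$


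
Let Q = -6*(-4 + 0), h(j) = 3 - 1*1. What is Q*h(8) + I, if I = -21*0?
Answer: 48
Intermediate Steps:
h(j) = 2 (h(j) = 3 - 1 = 2)
I = 0
Q = 24 (Q = -6*(-4) = 24)
Q*h(8) + I = 24*2 + 0 = 48 + 0 = 48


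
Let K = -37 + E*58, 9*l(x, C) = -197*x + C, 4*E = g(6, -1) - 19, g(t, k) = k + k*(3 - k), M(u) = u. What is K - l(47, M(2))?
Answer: 5792/9 ≈ 643.56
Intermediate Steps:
E = -6 (E = (-(4 - 1*(-1)) - 19)/4 = (-(4 + 1) - 19)/4 = (-1*5 - 19)/4 = (-5 - 19)/4 = (¼)*(-24) = -6)
l(x, C) = -197*x/9 + C/9 (l(x, C) = (-197*x + C)/9 = (C - 197*x)/9 = -197*x/9 + C/9)
K = -385 (K = -37 - 6*58 = -37 - 348 = -385)
K - l(47, M(2)) = -385 - (-197/9*47 + (⅑)*2) = -385 - (-9259/9 + 2/9) = -385 - 1*(-9257/9) = -385 + 9257/9 = 5792/9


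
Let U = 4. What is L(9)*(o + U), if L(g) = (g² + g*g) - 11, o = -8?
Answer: -604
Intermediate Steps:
L(g) = -11 + 2*g² (L(g) = (g² + g²) - 11 = 2*g² - 11 = -11 + 2*g²)
L(9)*(o + U) = (-11 + 2*9²)*(-8 + 4) = (-11 + 2*81)*(-4) = (-11 + 162)*(-4) = 151*(-4) = -604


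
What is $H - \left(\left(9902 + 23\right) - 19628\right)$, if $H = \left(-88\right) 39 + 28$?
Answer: $6299$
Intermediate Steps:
$H = -3404$ ($H = -3432 + 28 = -3404$)
$H - \left(\left(9902 + 23\right) - 19628\right) = -3404 - \left(\left(9902 + 23\right) - 19628\right) = -3404 - \left(9925 - 19628\right) = -3404 - -9703 = -3404 + 9703 = 6299$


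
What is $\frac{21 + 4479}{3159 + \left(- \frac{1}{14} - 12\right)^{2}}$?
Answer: $\frac{35280}{25909} \approx 1.3617$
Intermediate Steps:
$\frac{21 + 4479}{3159 + \left(- \frac{1}{14} - 12\right)^{2}} = \frac{4500}{3159 + \left(\left(-1\right) \frac{1}{14} - 12\right)^{2}} = \frac{4500}{3159 + \left(- \frac{1}{14} - 12\right)^{2}} = \frac{4500}{3159 + \left(- \frac{169}{14}\right)^{2}} = \frac{4500}{3159 + \frac{28561}{196}} = \frac{4500}{\frac{647725}{196}} = 4500 \cdot \frac{196}{647725} = \frac{35280}{25909}$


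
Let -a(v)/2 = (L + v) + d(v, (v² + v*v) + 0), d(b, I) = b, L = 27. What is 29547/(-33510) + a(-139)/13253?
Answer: -124921457/148036010 ≈ -0.84386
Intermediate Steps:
a(v) = -54 - 4*v (a(v) = -2*((27 + v) + v) = -2*(27 + 2*v) = -54 - 4*v)
29547/(-33510) + a(-139)/13253 = 29547/(-33510) + (-54 - 4*(-139))/13253 = 29547*(-1/33510) + (-54 + 556)*(1/13253) = -9849/11170 + 502*(1/13253) = -9849/11170 + 502/13253 = -124921457/148036010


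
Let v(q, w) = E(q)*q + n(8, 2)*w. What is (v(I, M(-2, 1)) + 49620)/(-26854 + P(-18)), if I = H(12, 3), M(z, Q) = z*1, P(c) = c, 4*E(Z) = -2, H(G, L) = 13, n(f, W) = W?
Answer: -99219/53744 ≈ -1.8461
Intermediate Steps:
E(Z) = -½ (E(Z) = (¼)*(-2) = -½)
M(z, Q) = z
I = 13
v(q, w) = 2*w - q/2 (v(q, w) = -q/2 + 2*w = 2*w - q/2)
(v(I, M(-2, 1)) + 49620)/(-26854 + P(-18)) = ((2*(-2) - ½*13) + 49620)/(-26854 - 18) = ((-4 - 13/2) + 49620)/(-26872) = (-21/2 + 49620)*(-1/26872) = (99219/2)*(-1/26872) = -99219/53744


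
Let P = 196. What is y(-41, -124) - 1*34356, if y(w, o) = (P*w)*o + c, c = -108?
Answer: 962000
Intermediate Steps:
y(w, o) = -108 + 196*o*w (y(w, o) = (196*w)*o - 108 = 196*o*w - 108 = -108 + 196*o*w)
y(-41, -124) - 1*34356 = (-108 + 196*(-124)*(-41)) - 1*34356 = (-108 + 996464) - 34356 = 996356 - 34356 = 962000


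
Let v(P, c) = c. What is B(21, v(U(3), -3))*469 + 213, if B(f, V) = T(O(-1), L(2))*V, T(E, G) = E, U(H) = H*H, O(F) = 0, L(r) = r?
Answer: 213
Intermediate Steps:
U(H) = H²
B(f, V) = 0 (B(f, V) = 0*V = 0)
B(21, v(U(3), -3))*469 + 213 = 0*469 + 213 = 0 + 213 = 213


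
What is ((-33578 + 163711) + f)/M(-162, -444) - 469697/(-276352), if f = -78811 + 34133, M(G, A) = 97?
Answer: 23661220769/26806144 ≈ 882.68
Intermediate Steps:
f = -44678
((-33578 + 163711) + f)/M(-162, -444) - 469697/(-276352) = ((-33578 + 163711) - 44678)/97 - 469697/(-276352) = (130133 - 44678)*(1/97) - 469697*(-1/276352) = 85455*(1/97) + 469697/276352 = 85455/97 + 469697/276352 = 23661220769/26806144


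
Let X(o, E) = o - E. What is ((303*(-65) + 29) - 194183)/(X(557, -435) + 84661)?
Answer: -23761/9517 ≈ -2.4967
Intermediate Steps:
((303*(-65) + 29) - 194183)/(X(557, -435) + 84661) = ((303*(-65) + 29) - 194183)/((557 - 1*(-435)) + 84661) = ((-19695 + 29) - 194183)/((557 + 435) + 84661) = (-19666 - 194183)/(992 + 84661) = -213849/85653 = -213849*1/85653 = -23761/9517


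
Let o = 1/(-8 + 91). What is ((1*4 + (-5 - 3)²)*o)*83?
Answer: 68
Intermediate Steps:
o = 1/83 ≈ 0.012048
((1*4 + (-5 - 3)²)*o)*83 = ((1*4 + (-5 - 3)²)*(1/83))*83 = ((4 + (-8)²)*(1/83))*83 = ((4 + 64)*(1/83))*83 = (68*(1/83))*83 = (68/83)*83 = 68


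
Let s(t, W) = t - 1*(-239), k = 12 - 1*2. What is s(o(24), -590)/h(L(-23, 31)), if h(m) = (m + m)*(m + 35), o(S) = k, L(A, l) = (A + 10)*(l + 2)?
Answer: 83/112684 ≈ 0.00073657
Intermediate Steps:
L(A, l) = (2 + l)*(10 + A) (L(A, l) = (10 + A)*(2 + l) = (2 + l)*(10 + A))
k = 10 (k = 12 - 2 = 10)
o(S) = 10
s(t, W) = 239 + t (s(t, W) = t + 239 = 239 + t)
h(m) = 2*m*(35 + m) (h(m) = (2*m)*(35 + m) = 2*m*(35 + m))
s(o(24), -590)/h(L(-23, 31)) = (239 + 10)/((2*(20 + 2*(-23) + 10*31 - 23*31)*(35 + (20 + 2*(-23) + 10*31 - 23*31)))) = 249/((2*(20 - 46 + 310 - 713)*(35 + (20 - 46 + 310 - 713)))) = 249/((2*(-429)*(35 - 429))) = 249/((2*(-429)*(-394))) = 249/338052 = 249*(1/338052) = 83/112684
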